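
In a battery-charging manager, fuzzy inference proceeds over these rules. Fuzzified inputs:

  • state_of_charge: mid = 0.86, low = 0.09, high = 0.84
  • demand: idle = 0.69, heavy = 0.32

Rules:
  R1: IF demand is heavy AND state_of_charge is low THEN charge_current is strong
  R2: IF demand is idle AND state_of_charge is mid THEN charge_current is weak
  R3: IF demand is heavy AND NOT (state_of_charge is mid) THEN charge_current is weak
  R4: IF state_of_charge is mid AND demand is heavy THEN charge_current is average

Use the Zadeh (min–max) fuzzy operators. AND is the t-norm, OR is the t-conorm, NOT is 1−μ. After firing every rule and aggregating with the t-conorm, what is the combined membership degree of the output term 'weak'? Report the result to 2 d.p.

0.69

R1: heavy=0.32, low=0.09; AND[min(a, b)] → w = 0.09
R2: idle=0.69, mid=0.86; AND[min(a, b)] → w = 0.69
R3: heavy=0.32, ¬mid=1−0.86=0.14; AND[min(a, b)] → w = 0.14
R4: mid=0.86, heavy=0.32; AND[min(a, b)] → w = 0.32
Rules with consequent 'weak': {R2, R3} → strengths 0.69, 0.14
Aggregate via t-conorm [max(a, b)]: 0.69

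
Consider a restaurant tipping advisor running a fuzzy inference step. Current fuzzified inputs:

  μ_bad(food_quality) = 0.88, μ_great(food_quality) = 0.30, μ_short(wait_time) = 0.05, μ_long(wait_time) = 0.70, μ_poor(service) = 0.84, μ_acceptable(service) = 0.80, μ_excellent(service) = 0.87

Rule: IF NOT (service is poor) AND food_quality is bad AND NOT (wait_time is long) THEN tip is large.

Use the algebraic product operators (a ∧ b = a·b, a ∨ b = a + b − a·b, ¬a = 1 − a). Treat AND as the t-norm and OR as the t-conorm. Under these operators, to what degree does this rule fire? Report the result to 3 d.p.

firing strength: ¬poor=1−0.84=0.16, bad=0.88, ¬long=1−0.70=0.30; AND[a·b] → w = 0.0422

0.042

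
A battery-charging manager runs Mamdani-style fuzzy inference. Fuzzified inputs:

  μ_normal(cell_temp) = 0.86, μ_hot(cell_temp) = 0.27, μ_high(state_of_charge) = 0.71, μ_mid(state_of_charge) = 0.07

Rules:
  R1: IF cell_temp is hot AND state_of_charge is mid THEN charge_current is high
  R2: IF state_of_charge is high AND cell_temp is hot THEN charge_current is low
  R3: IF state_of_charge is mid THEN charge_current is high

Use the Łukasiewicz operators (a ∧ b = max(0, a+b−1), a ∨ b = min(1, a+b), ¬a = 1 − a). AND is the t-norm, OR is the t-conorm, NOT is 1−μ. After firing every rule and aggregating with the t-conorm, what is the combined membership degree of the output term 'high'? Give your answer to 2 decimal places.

0.07

R1: hot=0.27, mid=0.07; AND[max(0, a+b−1)] → w = 0.00
R2: high=0.71, hot=0.27; AND[max(0, a+b−1)] → w = 0.00
R3: mid=0.07 → w = 0.07
Rules with consequent 'high': {R1, R3} → strengths 0.00, 0.07
Aggregate via t-conorm [min(1, a+b)]: 0.07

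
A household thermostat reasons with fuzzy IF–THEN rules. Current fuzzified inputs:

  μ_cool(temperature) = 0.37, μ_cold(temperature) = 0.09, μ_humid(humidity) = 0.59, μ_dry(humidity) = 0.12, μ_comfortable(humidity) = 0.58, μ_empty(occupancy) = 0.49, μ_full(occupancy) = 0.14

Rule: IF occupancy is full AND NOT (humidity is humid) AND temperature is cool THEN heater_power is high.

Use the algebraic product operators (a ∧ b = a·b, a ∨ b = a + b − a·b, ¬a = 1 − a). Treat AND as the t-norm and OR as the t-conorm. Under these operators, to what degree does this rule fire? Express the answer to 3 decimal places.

firing strength: full=0.14, ¬humid=1−0.59=0.41, cool=0.37; AND[a·b] → w = 0.0212

0.021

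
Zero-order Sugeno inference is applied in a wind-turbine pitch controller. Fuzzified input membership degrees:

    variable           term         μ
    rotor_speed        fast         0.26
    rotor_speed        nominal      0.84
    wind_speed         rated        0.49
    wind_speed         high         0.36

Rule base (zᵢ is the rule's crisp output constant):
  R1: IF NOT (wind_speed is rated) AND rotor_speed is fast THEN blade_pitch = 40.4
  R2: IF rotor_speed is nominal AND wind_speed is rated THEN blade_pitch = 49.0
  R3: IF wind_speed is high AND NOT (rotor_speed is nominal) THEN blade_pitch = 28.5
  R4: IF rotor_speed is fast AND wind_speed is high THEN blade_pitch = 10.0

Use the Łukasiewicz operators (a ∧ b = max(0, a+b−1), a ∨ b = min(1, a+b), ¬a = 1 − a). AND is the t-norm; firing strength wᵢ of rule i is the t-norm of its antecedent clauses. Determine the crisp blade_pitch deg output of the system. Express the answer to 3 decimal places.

R1 (z=40.4): ¬rated=1−0.49=0.51, fast=0.26; AND[max(0, a+b−1)] → w = 0.00
R2 (z=49.0): nominal=0.84, rated=0.49; AND[max(0, a+b−1)] → w = 0.33
R3 (z=28.5): high=0.36, ¬nominal=1−0.84=0.16; AND[max(0, a+b−1)] → w = 0.00
R4 (z=10.0): fast=0.26, high=0.36; AND[max(0, a+b−1)] → w = 0.00
Weighted average = (0.00·40.4 + 0.33·49.0 + 0.00·28.5 + 0.00·10.0) / (0.00 + 0.33 + 0.00 + 0.00)
  = 16.1700 / 0.3300 = 49.000

49.000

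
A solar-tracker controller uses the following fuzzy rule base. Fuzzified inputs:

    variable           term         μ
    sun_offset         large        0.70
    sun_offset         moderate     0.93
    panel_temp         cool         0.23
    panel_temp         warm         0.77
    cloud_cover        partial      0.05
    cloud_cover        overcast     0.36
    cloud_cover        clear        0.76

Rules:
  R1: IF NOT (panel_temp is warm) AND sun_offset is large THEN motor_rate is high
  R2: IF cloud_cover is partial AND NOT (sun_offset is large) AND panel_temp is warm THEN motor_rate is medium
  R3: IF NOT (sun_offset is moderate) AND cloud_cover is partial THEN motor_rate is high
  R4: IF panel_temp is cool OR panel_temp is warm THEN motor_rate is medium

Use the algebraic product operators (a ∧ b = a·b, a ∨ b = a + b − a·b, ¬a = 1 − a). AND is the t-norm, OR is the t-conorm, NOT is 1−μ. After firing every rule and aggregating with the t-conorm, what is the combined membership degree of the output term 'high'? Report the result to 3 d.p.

R1: ¬warm=1−0.77=0.23, large=0.70; AND[a·b] → w = 0.1610
R2: partial=0.05, ¬large=1−0.70=0.30, warm=0.77; AND[a·b] → w = 0.0116
R3: ¬moderate=1−0.93=0.07, partial=0.05; AND[a·b] → w = 0.0035
R4: cool=0.23, warm=0.77; OR[a + b − a·b] → w = 0.8229
Rules with consequent 'high': {R1, R3} → strengths 0.1610, 0.0035
Aggregate via t-conorm [a + b − a·b]: 0.1639

0.164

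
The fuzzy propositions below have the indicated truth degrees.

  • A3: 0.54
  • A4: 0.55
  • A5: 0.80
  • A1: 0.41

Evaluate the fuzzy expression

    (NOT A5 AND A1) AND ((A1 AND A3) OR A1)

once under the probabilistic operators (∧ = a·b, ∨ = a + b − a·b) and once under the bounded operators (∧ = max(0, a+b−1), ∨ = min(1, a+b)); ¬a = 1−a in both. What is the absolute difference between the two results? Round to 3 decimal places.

Under probabilistic:
  NOT A5 = 1 − 0.8000 = 0.2000
  NOT A5 AND A1 = a·b on (0.2000, 0.4100) = 0.0820
  A1 AND A3 = a·b on (0.4100, 0.5400) = 0.2214
  (A1 AND A3) OR A1 = a + b − a·b on (0.2214, 0.4100) = 0.5406
  (NOT A5 AND A1) AND ((A1 AND A3) OR A1) = a·b on (0.0820, 0.5406) = 0.0443
  → value = 0.0443
Under bounded:
  NOT A5 = 1 − 0.80 = 0.20
  NOT A5 AND A1 = max(0, a+b−1) on (0.20, 0.41) = 0.00
  A1 AND A3 = max(0, a+b−1) on (0.41, 0.54) = 0.00
  (A1 AND A3) OR A1 = min(1, a+b) on (0.00, 0.41) = 0.41
  (NOT A5 AND A1) AND ((A1 AND A3) OR A1) = max(0, a+b−1) on (0.00, 0.41) = 0.00
  → value = 0.0000
|0.0443 − 0.0000| = 0.044

0.044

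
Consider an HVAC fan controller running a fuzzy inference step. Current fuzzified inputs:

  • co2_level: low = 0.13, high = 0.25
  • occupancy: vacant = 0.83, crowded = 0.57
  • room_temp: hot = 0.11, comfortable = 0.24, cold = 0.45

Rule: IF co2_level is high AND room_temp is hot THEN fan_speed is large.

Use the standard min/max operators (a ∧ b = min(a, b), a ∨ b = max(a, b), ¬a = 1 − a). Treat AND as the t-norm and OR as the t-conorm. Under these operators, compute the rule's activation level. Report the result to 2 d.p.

firing strength: high=0.25, hot=0.11; AND[min(a, b)] → w = 0.11

0.11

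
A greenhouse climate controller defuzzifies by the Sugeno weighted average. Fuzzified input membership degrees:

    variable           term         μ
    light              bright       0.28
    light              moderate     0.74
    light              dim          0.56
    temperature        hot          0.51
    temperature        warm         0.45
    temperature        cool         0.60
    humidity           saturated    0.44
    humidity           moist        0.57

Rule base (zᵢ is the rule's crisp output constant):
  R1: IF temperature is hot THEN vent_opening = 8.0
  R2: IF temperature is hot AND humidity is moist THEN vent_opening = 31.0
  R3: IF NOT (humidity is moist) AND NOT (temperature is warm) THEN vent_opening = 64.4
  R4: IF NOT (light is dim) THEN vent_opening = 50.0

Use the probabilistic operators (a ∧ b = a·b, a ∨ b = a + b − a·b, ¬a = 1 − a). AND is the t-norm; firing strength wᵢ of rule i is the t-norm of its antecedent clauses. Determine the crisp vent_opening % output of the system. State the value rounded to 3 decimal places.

34.066

R1 (z=8.0): hot=0.51 → w = 0.5100
R2 (z=31.0): hot=0.51, moist=0.57; AND[a·b] → w = 0.2907
R3 (z=64.4): ¬moist=1−0.57=0.43, ¬warm=1−0.45=0.55; AND[a·b] → w = 0.2365
R4 (z=50.0): ¬dim=1−0.56=0.44 → w = 0.4400
Weighted average = (0.5100·8.0 + 0.2907·31.0 + 0.2365·64.4 + 0.4400·50.0) / (0.5100 + 0.2907 + 0.2365 + 0.4400)
  = 50.3223 / 1.4772 = 34.066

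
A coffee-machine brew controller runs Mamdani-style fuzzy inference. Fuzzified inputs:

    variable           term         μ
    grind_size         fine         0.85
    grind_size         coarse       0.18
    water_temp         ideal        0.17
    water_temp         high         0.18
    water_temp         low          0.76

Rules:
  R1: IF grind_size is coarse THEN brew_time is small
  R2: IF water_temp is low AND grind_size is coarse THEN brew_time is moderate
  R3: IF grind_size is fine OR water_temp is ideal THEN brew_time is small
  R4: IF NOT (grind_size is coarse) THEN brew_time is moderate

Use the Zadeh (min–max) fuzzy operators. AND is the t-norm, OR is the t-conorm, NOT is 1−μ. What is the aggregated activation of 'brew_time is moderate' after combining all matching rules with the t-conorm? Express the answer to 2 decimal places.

R1: coarse=0.18 → w = 0.18
R2: low=0.76, coarse=0.18; AND[min(a, b)] → w = 0.18
R3: fine=0.85, ideal=0.17; OR[max(a, b)] → w = 0.85
R4: ¬coarse=1−0.18=0.82 → w = 0.82
Rules with consequent 'moderate': {R2, R4} → strengths 0.18, 0.82
Aggregate via t-conorm [max(a, b)]: 0.82

0.82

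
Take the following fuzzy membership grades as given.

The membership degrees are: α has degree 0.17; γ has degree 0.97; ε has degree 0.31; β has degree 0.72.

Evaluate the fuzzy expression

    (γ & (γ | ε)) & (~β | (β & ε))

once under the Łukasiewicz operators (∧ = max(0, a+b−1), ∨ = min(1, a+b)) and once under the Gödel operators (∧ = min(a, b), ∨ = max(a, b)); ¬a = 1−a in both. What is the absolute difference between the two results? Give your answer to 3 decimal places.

Under Łukasiewicz:
  γ | ε = min(1, a+b) on (0.97, 0.31) = 1.00
  γ & (γ | ε) = max(0, a+b−1) on (0.97, 1.00) = 0.97
  ~β = 1 − 0.72 = 0.28
  β & ε = max(0, a+b−1) on (0.72, 0.31) = 0.03
  ~β | (β & ε) = min(1, a+b) on (0.28, 0.03) = 0.31
  (γ & (γ | ε)) & (~β | (β & ε)) = max(0, a+b−1) on (0.97, 0.31) = 0.28
  → value = 0.2800
Under Gödel:
  γ | ε = max(a, b) on (0.97, 0.31) = 0.97
  γ & (γ | ε) = min(a, b) on (0.97, 0.97) = 0.97
  ~β = 1 − 0.72 = 0.28
  β & ε = min(a, b) on (0.72, 0.31) = 0.31
  ~β | (β & ε) = max(a, b) on (0.28, 0.31) = 0.31
  (γ & (γ | ε)) & (~β | (β & ε)) = min(a, b) on (0.97, 0.31) = 0.31
  → value = 0.3100
|0.2800 − 0.3100| = 0.030

0.030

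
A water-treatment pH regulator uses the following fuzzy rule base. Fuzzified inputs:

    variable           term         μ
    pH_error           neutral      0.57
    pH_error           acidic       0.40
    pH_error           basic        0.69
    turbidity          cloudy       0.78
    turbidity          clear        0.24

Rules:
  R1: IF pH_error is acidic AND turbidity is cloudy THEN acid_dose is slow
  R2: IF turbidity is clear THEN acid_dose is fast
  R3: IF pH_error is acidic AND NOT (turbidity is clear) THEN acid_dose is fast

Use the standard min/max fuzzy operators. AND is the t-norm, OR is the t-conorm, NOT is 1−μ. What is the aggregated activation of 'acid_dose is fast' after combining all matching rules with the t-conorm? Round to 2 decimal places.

R1: acidic=0.40, cloudy=0.78; AND[min(a, b)] → w = 0.40
R2: clear=0.24 → w = 0.24
R3: acidic=0.40, ¬clear=1−0.24=0.76; AND[min(a, b)] → w = 0.40
Rules with consequent 'fast': {R2, R3} → strengths 0.24, 0.40
Aggregate via t-conorm [max(a, b)]: 0.40

0.40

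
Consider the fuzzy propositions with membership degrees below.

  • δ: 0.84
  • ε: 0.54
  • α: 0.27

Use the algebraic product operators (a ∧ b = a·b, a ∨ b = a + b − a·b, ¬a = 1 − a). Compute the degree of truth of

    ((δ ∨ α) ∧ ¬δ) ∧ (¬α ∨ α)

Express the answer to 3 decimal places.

δ ∨ α = a + b − a·b on (0.8400, 0.2700) = 0.8832
¬δ = 1 − 0.8400 = 0.1600
(δ ∨ α) ∧ ¬δ = a·b on (0.8832, 0.1600) = 0.1413
¬α = 1 − 0.2700 = 0.7300
¬α ∨ α = a + b − a·b on (0.7300, 0.2700) = 0.8029
((δ ∨ α) ∧ ¬δ) ∧ (¬α ∨ α) = a·b on (0.1413, 0.8029) = 0.1135

0.113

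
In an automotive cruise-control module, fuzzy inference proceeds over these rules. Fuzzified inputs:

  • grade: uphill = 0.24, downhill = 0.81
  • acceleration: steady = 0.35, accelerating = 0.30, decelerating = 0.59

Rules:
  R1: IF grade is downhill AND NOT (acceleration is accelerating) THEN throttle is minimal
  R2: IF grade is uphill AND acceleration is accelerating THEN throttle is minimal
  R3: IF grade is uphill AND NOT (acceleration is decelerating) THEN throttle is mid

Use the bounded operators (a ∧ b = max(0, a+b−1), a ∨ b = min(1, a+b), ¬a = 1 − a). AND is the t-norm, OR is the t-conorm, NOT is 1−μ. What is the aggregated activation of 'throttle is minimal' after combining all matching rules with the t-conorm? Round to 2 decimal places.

0.51

R1: downhill=0.81, ¬accelerating=1−0.30=0.70; AND[max(0, a+b−1)] → w = 0.51
R2: uphill=0.24, accelerating=0.30; AND[max(0, a+b−1)] → w = 0.00
R3: uphill=0.24, ¬decelerating=1−0.59=0.41; AND[max(0, a+b−1)] → w = 0.00
Rules with consequent 'minimal': {R1, R2} → strengths 0.51, 0.00
Aggregate via t-conorm [min(1, a+b)]: 0.51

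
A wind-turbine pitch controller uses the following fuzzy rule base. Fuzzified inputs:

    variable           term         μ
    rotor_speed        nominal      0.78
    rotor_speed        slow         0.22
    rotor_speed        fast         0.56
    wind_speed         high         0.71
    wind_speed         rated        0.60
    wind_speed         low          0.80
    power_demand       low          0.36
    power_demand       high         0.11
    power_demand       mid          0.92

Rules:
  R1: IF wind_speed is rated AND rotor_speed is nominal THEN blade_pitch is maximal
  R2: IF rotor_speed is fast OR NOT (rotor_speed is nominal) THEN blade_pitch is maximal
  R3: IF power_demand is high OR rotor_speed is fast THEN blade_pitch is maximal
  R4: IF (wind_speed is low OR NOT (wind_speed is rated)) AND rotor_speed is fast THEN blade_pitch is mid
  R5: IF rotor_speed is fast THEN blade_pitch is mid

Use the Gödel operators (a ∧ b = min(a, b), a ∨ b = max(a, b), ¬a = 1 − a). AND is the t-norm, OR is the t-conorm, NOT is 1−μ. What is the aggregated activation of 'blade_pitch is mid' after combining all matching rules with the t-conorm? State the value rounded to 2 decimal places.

0.56

R1: rated=0.60, nominal=0.78; AND[min(a, b)] → w = 0.60
R2: fast=0.56, ¬nominal=1−0.78=0.22; OR[max(a, b)] → w = 0.56
R3: high=0.11, fast=0.56; OR[max(a, b)] → w = 0.56
R4: (low=0.80 OR ¬rated=1−0.60=0.40) = 0.80; AND[min(a, b)] with fast=0.56 → w = 0.56
R5: fast=0.56 → w = 0.56
Rules with consequent 'mid': {R4, R5} → strengths 0.56, 0.56
Aggregate via t-conorm [max(a, b)]: 0.56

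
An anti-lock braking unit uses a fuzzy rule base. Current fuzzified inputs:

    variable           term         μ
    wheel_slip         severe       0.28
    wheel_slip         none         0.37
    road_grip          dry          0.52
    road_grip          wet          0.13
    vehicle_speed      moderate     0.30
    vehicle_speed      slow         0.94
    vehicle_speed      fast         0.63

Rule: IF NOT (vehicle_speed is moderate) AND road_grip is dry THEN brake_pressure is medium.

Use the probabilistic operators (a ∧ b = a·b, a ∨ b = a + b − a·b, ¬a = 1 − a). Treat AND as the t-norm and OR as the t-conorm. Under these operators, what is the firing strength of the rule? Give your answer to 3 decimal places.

0.364

firing strength: ¬moderate=1−0.30=0.70, dry=0.52; AND[a·b] → w = 0.3640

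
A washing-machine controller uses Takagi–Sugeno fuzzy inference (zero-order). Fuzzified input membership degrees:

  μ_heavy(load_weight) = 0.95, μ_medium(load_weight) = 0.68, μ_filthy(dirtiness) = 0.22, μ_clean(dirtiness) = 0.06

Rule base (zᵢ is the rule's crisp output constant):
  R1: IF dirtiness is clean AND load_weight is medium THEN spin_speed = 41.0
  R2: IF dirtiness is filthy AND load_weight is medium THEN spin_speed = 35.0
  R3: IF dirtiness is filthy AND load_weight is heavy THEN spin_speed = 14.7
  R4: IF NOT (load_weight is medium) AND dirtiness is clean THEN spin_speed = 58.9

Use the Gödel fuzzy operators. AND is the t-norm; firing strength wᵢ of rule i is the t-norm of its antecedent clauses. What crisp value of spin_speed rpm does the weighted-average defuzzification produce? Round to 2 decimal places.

30.23

R1 (z=41.0): clean=0.06, medium=0.68; AND[min(a, b)] → w = 0.06
R2 (z=35.0): filthy=0.22, medium=0.68; AND[min(a, b)] → w = 0.22
R3 (z=14.7): filthy=0.22, heavy=0.95; AND[min(a, b)] → w = 0.22
R4 (z=58.9): ¬medium=1−0.68=0.32, clean=0.06; AND[min(a, b)] → w = 0.06
Weighted average = (0.06·41.0 + 0.22·35.0 + 0.22·14.7 + 0.06·58.9) / (0.06 + 0.22 + 0.22 + 0.06)
  = 16.9280 / 0.5600 = 30.23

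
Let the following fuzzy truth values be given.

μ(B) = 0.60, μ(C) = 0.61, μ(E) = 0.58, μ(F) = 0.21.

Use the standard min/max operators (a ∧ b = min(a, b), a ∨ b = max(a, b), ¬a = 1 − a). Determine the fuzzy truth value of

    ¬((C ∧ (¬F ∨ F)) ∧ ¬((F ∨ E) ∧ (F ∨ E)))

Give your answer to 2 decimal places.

0.58

¬F = 1 − 0.21 = 0.79
¬F ∨ F = max(a, b) on (0.79, 0.21) = 0.79
C ∧ (¬F ∨ F) = min(a, b) on (0.61, 0.79) = 0.61
F ∨ E = max(a, b) on (0.21, 0.58) = 0.58
F ∨ E = max(a, b) on (0.21, 0.58) = 0.58
(F ∨ E) ∧ (F ∨ E) = min(a, b) on (0.58, 0.58) = 0.58
¬((F ∨ E) ∧ (F ∨ E)) = 1 − 0.58 = 0.42
(C ∧ (¬F ∨ F)) ∧ ¬((F ∨ E) ∧ (F ∨ E)) = min(a, b) on (0.61, 0.42) = 0.42
¬((C ∧ (¬F ∨ F)) ∧ ¬((F ∨ E) ∧ (F ∨ E))) = 1 − 0.42 = 0.58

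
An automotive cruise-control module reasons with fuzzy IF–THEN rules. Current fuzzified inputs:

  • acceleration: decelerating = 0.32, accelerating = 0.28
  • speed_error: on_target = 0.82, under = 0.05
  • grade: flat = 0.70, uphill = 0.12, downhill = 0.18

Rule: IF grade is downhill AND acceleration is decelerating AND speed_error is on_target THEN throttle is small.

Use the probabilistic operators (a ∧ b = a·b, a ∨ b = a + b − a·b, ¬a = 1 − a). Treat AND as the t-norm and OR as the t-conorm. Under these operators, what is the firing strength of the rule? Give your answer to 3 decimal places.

0.047

firing strength: downhill=0.18, decelerating=0.32, on_target=0.82; AND[a·b] → w = 0.0472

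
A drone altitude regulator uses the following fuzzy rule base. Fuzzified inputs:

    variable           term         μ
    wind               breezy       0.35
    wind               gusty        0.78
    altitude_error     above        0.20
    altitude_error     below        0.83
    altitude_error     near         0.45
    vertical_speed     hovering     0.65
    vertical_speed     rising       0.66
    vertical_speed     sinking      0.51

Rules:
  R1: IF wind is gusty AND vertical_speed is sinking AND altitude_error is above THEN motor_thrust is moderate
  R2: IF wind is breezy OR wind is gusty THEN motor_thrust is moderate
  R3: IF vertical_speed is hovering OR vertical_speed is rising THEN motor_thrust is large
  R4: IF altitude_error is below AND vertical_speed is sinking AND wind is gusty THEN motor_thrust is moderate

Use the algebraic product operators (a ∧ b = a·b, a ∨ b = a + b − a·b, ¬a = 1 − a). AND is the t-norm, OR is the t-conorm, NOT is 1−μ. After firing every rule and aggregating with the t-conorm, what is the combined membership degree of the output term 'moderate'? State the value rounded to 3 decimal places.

0.912

R1: gusty=0.78, sinking=0.51, above=0.20; AND[a·b] → w = 0.0796
R2: breezy=0.35, gusty=0.78; OR[a + b − a·b] → w = 0.8570
R3: hovering=0.65, rising=0.66; OR[a + b − a·b] → w = 0.8810
R4: below=0.83, sinking=0.51, gusty=0.78; AND[a·b] → w = 0.3302
Rules with consequent 'moderate': {R1, R2, R4} → strengths 0.0796, 0.8570, 0.3302
Aggregate via t-conorm [a + b − a·b]: 0.9118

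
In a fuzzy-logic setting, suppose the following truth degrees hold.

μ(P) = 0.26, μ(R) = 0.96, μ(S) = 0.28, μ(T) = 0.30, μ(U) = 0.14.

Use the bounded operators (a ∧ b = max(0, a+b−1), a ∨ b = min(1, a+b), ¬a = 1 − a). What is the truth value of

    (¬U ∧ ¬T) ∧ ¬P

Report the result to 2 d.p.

0.30

¬U = 1 − 0.14 = 0.86
¬T = 1 − 0.30 = 0.70
¬U ∧ ¬T = max(0, a+b−1) on (0.86, 0.70) = 0.56
¬P = 1 − 0.26 = 0.74
(¬U ∧ ¬T) ∧ ¬P = max(0, a+b−1) on (0.56, 0.74) = 0.30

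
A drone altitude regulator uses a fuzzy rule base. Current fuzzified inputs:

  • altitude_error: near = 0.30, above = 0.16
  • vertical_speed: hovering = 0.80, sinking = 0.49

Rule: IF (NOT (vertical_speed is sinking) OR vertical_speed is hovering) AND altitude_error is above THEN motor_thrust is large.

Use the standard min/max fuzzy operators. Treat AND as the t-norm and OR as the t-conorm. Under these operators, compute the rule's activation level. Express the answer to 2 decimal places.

0.16

firing strength: (¬sinking=1−0.49=0.51 OR hovering=0.80) = 0.80; AND[min(a, b)] with above=0.16 → w = 0.16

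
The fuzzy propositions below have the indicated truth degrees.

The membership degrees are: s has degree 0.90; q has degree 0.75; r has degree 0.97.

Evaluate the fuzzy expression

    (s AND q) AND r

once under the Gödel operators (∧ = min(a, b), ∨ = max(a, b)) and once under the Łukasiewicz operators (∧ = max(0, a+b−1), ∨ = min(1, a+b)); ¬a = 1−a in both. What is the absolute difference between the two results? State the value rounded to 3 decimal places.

0.130

Under Gödel:
  s AND q = min(a, b) on (0.90, 0.75) = 0.75
  (s AND q) AND r = min(a, b) on (0.75, 0.97) = 0.75
  → value = 0.7500
Under Łukasiewicz:
  s AND q = max(0, a+b−1) on (0.90, 0.75) = 0.65
  (s AND q) AND r = max(0, a+b−1) on (0.65, 0.97) = 0.62
  → value = 0.6200
|0.7500 − 0.6200| = 0.130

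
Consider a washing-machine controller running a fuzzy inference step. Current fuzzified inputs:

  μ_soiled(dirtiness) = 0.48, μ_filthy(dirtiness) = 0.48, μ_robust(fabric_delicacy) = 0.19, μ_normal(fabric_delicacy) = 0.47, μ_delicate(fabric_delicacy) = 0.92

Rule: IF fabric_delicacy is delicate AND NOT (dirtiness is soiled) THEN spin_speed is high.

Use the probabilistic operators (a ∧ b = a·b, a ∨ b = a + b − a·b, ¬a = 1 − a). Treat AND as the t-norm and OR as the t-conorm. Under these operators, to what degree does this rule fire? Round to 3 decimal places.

0.478

firing strength: delicate=0.92, ¬soiled=1−0.48=0.52; AND[a·b] → w = 0.4784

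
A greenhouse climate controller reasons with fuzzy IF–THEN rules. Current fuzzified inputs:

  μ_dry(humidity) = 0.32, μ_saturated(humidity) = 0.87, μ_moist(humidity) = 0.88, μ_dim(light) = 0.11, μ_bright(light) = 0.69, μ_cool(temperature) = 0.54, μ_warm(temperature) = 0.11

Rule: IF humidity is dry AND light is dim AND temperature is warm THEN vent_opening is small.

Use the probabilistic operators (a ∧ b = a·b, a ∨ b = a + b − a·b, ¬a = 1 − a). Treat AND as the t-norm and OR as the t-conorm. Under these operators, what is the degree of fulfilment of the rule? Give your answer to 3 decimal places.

0.004

firing strength: dry=0.32, dim=0.11, warm=0.11; AND[a·b] → w = 0.0039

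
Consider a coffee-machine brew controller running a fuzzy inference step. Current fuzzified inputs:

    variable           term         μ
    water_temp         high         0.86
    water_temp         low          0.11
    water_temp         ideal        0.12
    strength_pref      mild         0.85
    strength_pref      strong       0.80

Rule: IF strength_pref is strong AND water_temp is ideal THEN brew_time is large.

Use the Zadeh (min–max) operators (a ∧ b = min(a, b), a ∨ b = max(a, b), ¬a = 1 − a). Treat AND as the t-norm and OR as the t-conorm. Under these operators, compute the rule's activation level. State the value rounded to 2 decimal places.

firing strength: strong=0.80, ideal=0.12; AND[min(a, b)] → w = 0.12

0.12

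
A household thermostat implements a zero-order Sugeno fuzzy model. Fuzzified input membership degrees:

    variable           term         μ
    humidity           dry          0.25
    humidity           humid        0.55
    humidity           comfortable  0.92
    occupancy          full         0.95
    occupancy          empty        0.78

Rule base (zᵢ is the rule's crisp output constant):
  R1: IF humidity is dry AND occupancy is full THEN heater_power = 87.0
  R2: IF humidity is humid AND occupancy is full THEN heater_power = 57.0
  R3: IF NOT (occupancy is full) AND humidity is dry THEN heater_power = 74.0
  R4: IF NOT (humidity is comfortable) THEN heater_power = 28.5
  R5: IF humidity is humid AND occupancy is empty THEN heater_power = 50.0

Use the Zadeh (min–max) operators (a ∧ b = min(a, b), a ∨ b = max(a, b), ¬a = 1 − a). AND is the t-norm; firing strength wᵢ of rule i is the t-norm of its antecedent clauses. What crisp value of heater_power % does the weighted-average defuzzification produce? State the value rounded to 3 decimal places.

R1 (z=87.0): dry=0.25, full=0.95; AND[min(a, b)] → w = 0.25
R2 (z=57.0): humid=0.55, full=0.95; AND[min(a, b)] → w = 0.55
R3 (z=74.0): ¬full=1−0.95=0.05, dry=0.25; AND[min(a, b)] → w = 0.05
R4 (z=28.5): ¬comfortable=1−0.92=0.08 → w = 0.08
R5 (z=50.0): humid=0.55, empty=0.78; AND[min(a, b)] → w = 0.55
Weighted average = (0.25·87.0 + 0.55·57.0 + 0.05·74.0 + 0.08·28.5 + 0.55·50.0) / (0.25 + 0.55 + 0.05 + 0.08 + 0.55)
  = 86.5800 / 1.4800 = 58.500

58.500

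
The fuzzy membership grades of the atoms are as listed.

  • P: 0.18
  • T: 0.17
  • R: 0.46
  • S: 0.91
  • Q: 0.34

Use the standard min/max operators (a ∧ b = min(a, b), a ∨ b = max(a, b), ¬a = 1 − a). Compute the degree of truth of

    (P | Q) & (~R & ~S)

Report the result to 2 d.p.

0.09

P | Q = max(a, b) on (0.18, 0.34) = 0.34
~R = 1 − 0.46 = 0.54
~S = 1 − 0.91 = 0.09
~R & ~S = min(a, b) on (0.54, 0.09) = 0.09
(P | Q) & (~R & ~S) = min(a, b) on (0.34, 0.09) = 0.09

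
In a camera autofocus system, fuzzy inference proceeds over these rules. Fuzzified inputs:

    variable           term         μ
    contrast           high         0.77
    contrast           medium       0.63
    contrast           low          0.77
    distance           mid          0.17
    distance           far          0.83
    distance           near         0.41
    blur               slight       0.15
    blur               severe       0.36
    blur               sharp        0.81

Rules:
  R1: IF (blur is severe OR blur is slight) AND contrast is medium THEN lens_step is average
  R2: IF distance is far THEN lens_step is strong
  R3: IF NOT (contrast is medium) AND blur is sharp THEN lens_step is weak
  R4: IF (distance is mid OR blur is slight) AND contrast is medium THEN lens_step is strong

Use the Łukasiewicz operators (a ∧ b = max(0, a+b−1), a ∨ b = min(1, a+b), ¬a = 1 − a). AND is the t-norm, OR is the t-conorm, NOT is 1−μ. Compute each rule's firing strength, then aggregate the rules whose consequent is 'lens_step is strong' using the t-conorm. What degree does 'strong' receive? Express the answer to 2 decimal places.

0.83

R1: (severe=0.36 OR slight=0.15) = 0.51; AND[max(0, a+b−1)] with medium=0.63 → w = 0.14
R2: far=0.83 → w = 0.83
R3: ¬medium=1−0.63=0.37, sharp=0.81; AND[max(0, a+b−1)] → w = 0.18
R4: (mid=0.17 OR slight=0.15) = 0.32; AND[max(0, a+b−1)] with medium=0.63 → w = 0.00
Rules with consequent 'strong': {R2, R4} → strengths 0.83, 0.00
Aggregate via t-conorm [min(1, a+b)]: 0.83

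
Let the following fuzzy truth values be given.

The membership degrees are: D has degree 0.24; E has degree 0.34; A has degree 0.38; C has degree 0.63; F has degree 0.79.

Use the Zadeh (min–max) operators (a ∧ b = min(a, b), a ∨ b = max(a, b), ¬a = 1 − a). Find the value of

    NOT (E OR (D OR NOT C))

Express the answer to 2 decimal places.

0.63

NOT C = 1 − 0.63 = 0.37
D OR NOT C = max(a, b) on (0.24, 0.37) = 0.37
E OR (D OR NOT C) = max(a, b) on (0.34, 0.37) = 0.37
NOT (E OR (D OR NOT C)) = 1 − 0.37 = 0.63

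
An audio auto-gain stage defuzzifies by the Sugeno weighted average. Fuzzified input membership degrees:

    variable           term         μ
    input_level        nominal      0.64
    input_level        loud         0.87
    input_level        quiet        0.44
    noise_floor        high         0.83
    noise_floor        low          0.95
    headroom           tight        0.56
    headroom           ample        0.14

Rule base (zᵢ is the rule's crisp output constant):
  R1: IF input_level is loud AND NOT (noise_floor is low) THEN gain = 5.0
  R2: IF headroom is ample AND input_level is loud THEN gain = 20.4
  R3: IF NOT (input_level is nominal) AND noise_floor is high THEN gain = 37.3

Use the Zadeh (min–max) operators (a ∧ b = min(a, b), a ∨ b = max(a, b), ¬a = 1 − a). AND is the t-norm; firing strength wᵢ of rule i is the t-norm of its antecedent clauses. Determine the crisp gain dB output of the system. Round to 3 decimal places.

R1 (z=5.0): loud=0.87, ¬low=1−0.95=0.05; AND[min(a, b)] → w = 0.05
R2 (z=20.4): ample=0.14, loud=0.87; AND[min(a, b)] → w = 0.14
R3 (z=37.3): ¬nominal=1−0.64=0.36, high=0.83; AND[min(a, b)] → w = 0.36
Weighted average = (0.05·5.0 + 0.14·20.4 + 0.36·37.3) / (0.05 + 0.14 + 0.36)
  = 16.5340 / 0.5500 = 30.062

30.062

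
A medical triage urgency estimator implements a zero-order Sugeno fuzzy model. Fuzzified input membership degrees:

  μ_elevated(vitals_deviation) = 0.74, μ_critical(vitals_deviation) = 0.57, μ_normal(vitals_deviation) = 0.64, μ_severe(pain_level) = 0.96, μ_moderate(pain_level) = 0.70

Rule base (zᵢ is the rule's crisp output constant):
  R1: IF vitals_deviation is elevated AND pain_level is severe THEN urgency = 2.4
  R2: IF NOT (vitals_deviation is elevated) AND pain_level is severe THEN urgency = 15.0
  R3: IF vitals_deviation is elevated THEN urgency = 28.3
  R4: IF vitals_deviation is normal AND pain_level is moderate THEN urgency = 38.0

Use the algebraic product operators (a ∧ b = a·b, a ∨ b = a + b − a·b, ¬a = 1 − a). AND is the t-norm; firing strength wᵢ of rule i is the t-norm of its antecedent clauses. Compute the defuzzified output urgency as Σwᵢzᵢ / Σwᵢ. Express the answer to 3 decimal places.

20.212

R1 (z=2.4): elevated=0.74, severe=0.96; AND[a·b] → w = 0.7104
R2 (z=15.0): ¬elevated=1−0.74=0.26, severe=0.96; AND[a·b] → w = 0.2496
R3 (z=28.3): elevated=0.74 → w = 0.7400
R4 (z=38.0): normal=0.64, moderate=0.70; AND[a·b] → w = 0.4480
Weighted average = (0.7104·2.4 + 0.2496·15.0 + 0.7400·28.3 + 0.4480·38.0) / (0.7104 + 0.2496 + 0.7400 + 0.4480)
  = 43.4150 / 2.1480 = 20.212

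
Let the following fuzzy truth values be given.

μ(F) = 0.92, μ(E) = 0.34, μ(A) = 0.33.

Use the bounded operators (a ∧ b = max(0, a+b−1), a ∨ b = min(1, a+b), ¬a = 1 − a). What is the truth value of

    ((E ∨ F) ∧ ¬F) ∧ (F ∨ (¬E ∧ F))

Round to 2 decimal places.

0.08

E ∨ F = min(1, a+b) on (0.34, 0.92) = 1.00
¬F = 1 − 0.92 = 0.08
(E ∨ F) ∧ ¬F = max(0, a+b−1) on (1.00, 0.08) = 0.08
¬E = 1 − 0.34 = 0.66
¬E ∧ F = max(0, a+b−1) on (0.66, 0.92) = 0.58
F ∨ (¬E ∧ F) = min(1, a+b) on (0.92, 0.58) = 1.00
((E ∨ F) ∧ ¬F) ∧ (F ∨ (¬E ∧ F)) = max(0, a+b−1) on (0.08, 1.00) = 0.08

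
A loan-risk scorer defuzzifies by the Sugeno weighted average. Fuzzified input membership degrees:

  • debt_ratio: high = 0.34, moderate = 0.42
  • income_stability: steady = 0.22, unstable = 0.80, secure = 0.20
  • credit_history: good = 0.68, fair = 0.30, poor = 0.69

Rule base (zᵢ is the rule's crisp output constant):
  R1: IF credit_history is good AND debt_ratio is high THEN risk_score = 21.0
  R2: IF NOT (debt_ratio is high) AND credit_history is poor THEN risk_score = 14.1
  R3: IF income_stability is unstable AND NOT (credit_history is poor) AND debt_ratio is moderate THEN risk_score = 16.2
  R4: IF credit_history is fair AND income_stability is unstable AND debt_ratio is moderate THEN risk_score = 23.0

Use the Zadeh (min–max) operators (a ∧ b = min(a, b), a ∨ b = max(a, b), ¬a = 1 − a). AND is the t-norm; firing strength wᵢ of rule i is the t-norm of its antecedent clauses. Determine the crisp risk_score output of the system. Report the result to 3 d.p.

R1 (z=21.0): good=0.68, high=0.34; AND[min(a, b)] → w = 0.34
R2 (z=14.1): ¬high=1−0.34=0.66, poor=0.69; AND[min(a, b)] → w = 0.66
R3 (z=16.2): unstable=0.80, ¬poor=1−0.69=0.31, moderate=0.42; AND[min(a, b)] → w = 0.31
R4 (z=23.0): fair=0.30, unstable=0.80, moderate=0.42; AND[min(a, b)] → w = 0.30
Weighted average = (0.34·21.0 + 0.66·14.1 + 0.31·16.2 + 0.30·23.0) / (0.34 + 0.66 + 0.31 + 0.30)
  = 28.3680 / 1.6100 = 17.620

17.620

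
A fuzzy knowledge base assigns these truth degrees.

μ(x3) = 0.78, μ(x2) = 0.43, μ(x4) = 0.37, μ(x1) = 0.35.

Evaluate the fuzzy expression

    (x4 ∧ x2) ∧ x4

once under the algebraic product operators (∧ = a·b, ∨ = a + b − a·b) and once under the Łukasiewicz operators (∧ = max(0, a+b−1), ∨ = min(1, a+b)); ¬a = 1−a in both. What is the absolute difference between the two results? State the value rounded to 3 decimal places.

0.059

Under algebraic product:
  x4 ∧ x2 = a·b on (0.3700, 0.4300) = 0.1591
  (x4 ∧ x2) ∧ x4 = a·b on (0.1591, 0.3700) = 0.0589
  → value = 0.0589
Under Łukasiewicz:
  x4 ∧ x2 = max(0, a+b−1) on (0.37, 0.43) = 0.00
  (x4 ∧ x2) ∧ x4 = max(0, a+b−1) on (0.00, 0.37) = 0.00
  → value = 0.0000
|0.0589 − 0.0000| = 0.059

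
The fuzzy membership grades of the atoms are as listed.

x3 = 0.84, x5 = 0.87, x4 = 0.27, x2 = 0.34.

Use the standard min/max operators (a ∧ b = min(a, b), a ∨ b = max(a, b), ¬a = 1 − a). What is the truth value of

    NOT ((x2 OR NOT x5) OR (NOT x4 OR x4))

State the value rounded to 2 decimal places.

NOT x5 = 1 − 0.87 = 0.13
x2 OR NOT x5 = max(a, b) on (0.34, 0.13) = 0.34
NOT x4 = 1 − 0.27 = 0.73
NOT x4 OR x4 = max(a, b) on (0.73, 0.27) = 0.73
(x2 OR NOT x5) OR (NOT x4 OR x4) = max(a, b) on (0.34, 0.73) = 0.73
NOT ((x2 OR NOT x5) OR (NOT x4 OR x4)) = 1 − 0.73 = 0.27

0.27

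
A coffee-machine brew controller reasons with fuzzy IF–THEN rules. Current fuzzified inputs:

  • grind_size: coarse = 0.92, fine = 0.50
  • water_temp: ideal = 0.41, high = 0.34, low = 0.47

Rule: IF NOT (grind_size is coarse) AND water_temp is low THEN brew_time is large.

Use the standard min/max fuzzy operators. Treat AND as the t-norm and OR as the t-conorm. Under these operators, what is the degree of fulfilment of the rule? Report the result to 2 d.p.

0.08

firing strength: ¬coarse=1−0.92=0.08, low=0.47; AND[min(a, b)] → w = 0.08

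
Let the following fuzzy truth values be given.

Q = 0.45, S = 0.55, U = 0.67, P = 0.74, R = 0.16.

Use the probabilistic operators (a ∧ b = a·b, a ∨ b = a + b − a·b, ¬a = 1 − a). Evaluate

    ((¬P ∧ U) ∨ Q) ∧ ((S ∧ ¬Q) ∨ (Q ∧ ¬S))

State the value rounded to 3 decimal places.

¬P = 1 − 0.7400 = 0.2600
¬P ∧ U = a·b on (0.2600, 0.6700) = 0.1742
(¬P ∧ U) ∨ Q = a + b − a·b on (0.1742, 0.4500) = 0.5458
¬Q = 1 − 0.4500 = 0.5500
S ∧ ¬Q = a·b on (0.5500, 0.5500) = 0.3025
¬S = 1 − 0.5500 = 0.4500
Q ∧ ¬S = a·b on (0.4500, 0.4500) = 0.2025
(S ∧ ¬Q) ∨ (Q ∧ ¬S) = a + b − a·b on (0.3025, 0.2025) = 0.4437
((¬P ∧ U) ∨ Q) ∧ ((S ∧ ¬Q) ∨ (Q ∧ ¬S)) = a·b on (0.5458, 0.4437) = 0.2422

0.242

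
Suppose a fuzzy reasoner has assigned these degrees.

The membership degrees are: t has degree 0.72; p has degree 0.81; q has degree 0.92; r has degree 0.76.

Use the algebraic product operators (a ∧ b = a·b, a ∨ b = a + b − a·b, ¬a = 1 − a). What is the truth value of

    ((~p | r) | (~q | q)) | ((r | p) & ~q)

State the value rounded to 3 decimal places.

0.987

~p = 1 − 0.8100 = 0.1900
~p | r = a + b − a·b on (0.1900, 0.7600) = 0.8056
~q = 1 − 0.9200 = 0.0800
~q | q = a + b − a·b on (0.0800, 0.9200) = 0.9264
(~p | r) | (~q | q) = a + b − a·b on (0.8056, 0.9264) = 0.9857
r | p = a + b − a·b on (0.7600, 0.8100) = 0.9544
~q = 1 − 0.9200 = 0.0800
(r | p) & ~q = a·b on (0.9544, 0.0800) = 0.0764
((~p | r) | (~q | q)) | ((r | p) & ~q) = a + b − a·b on (0.9857, 0.0764) = 0.9868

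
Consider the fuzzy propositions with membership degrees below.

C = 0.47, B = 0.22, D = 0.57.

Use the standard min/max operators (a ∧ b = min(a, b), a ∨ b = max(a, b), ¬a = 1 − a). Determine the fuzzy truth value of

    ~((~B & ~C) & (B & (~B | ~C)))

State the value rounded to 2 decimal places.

0.78

~B = 1 − 0.22 = 0.78
~C = 1 − 0.47 = 0.53
~B & ~C = min(a, b) on (0.78, 0.53) = 0.53
~B = 1 − 0.22 = 0.78
~C = 1 − 0.47 = 0.53
~B | ~C = max(a, b) on (0.78, 0.53) = 0.78
B & (~B | ~C) = min(a, b) on (0.22, 0.78) = 0.22
(~B & ~C) & (B & (~B | ~C)) = min(a, b) on (0.53, 0.22) = 0.22
~((~B & ~C) & (B & (~B | ~C))) = 1 − 0.22 = 0.78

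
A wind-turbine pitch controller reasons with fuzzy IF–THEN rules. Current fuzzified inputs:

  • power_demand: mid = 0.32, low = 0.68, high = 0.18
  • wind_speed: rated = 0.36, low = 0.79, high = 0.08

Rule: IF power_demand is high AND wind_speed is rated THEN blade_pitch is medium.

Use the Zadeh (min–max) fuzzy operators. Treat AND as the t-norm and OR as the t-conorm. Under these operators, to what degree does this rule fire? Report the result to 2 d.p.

firing strength: high=0.18, rated=0.36; AND[min(a, b)] → w = 0.18

0.18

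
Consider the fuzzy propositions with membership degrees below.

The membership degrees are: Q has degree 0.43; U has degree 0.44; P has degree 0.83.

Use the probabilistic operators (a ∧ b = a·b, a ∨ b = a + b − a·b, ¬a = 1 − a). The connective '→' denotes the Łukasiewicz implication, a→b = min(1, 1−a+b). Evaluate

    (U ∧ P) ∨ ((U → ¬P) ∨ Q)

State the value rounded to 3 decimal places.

U ∧ P = a·b on (0.4400, 0.8300) = 0.3652
¬P = 1 − 0.8300 = 0.1700
U → ¬P  [Łukasiewicz: min(1, 1−a+b)] with a=0.4400, b=0.1700 → 0.7300
(U → ¬P) ∨ Q = a + b − a·b on (0.7300, 0.4300) = 0.8461
(U ∧ P) ∨ ((U → ¬P) ∨ Q) = a + b − a·b on (0.3652, 0.8461) = 0.9023

0.902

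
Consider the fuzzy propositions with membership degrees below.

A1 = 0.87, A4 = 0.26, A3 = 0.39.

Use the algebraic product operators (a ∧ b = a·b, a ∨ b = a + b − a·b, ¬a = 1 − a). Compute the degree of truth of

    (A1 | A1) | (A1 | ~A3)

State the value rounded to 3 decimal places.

0.999

A1 | A1 = a + b − a·b on (0.8700, 0.8700) = 0.9831
~A3 = 1 − 0.3900 = 0.6100
A1 | ~A3 = a + b − a·b on (0.8700, 0.6100) = 0.9493
(A1 | A1) | (A1 | ~A3) = a + b − a·b on (0.9831, 0.9493) = 0.9991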